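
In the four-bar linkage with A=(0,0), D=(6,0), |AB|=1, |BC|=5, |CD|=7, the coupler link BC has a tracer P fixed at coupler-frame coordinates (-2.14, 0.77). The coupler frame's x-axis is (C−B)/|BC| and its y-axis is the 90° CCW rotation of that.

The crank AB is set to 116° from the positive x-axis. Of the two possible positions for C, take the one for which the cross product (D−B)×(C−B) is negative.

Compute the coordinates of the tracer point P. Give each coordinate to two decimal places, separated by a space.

A=(0,0), D=(6.00,0)
B = A + 1.00·(cos116°, sin116°) = (-0.4384, 0.8988)
|BD| = 6.5008
circle(B,5.00) ∩ circle(D,7.00): a=1.4045, h=4.7987
  candidates: C₊=(1.6161,5.4572) cross=31.195; C₋=(0.2892,-4.0480) cross=-31.195
  mode - wants cross < 0 → take C=(0.2892,-4.0480) (cross=-31.195)
ex = (C−B)/|BC| = (0.1455,-0.9894); ey = (0.9894,0.1455)
P = B + -2.14·ex + 0.77·ey = (0.0121,3.1281)

0.01 3.13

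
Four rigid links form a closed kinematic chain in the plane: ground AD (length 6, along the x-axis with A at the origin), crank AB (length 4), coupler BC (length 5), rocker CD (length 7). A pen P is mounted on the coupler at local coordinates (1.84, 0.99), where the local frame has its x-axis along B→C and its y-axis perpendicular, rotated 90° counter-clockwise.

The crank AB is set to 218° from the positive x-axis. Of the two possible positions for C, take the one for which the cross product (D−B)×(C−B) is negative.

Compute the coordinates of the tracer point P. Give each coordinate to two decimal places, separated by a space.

-1.06 -2.56

A=(0,0), D=(6.00,0)
B = A + 4.00·(cos218°, sin218°) = (-3.1520, -2.4626)
|BD| = 9.4776
circle(B,5.00) ∩ circle(D,7.00): a=3.4726, h=3.5973
  candidates: C₊=(-0.7334,1.9134) cross=34.094; C₋=(1.1360,-5.0341) cross=-34.094
  mode - wants cross < 0 → take C=(1.1360,-5.0341) (cross=-34.094)
ex = (C−B)/|BC| = (0.8576,-0.5143); ey = (0.5143,0.8576)
P = B + 1.84·ex + 0.99·ey = (-1.0649,-2.5599)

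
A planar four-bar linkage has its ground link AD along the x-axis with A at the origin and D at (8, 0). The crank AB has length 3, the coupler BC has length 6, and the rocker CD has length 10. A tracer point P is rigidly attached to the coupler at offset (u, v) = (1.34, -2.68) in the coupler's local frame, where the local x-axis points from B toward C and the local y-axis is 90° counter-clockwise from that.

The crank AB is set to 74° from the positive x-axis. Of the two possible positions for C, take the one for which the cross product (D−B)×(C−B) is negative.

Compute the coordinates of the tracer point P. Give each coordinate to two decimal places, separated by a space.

A=(0,0), D=(8.00,0)
B = A + 3.00·(cos74°, sin74°) = (0.8269, 2.8838)
|BD| = 7.7311
circle(B,6.00) ∩ circle(D,10.00): a=-0.2736, h=5.9938
  candidates: C₊=(2.8088,8.5470) cross=46.338; C₋=(-1.6627,-2.5753) cross=-46.338
  mode - wants cross < 0 → take C=(-1.6627,-2.5753) (cross=-46.338)
ex = (C−B)/|BC| = (-0.4149,-0.9099); ey = (0.9099,-0.4149)
P = B + 1.34·ex + -2.68·ey = (-2.1675,2.7766)

-2.17 2.78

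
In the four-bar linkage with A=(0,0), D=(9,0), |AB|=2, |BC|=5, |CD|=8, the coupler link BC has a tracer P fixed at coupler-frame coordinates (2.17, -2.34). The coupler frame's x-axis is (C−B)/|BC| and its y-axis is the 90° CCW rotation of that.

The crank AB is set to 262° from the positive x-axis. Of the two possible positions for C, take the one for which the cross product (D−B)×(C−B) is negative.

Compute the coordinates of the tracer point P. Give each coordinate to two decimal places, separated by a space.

-0.42 -5.17

A=(0,0), D=(9.00,0)
B = A + 2.00·(cos262°, sin262°) = (-0.2783, -1.9805)
|BD| = 9.4874
circle(B,5.00) ∩ circle(D,8.00): a=2.6883, h=4.2158
  candidates: C₊=(1.4707,2.7036) cross=39.997; C₋=(3.2308,-5.5422) cross=-39.997
  mode - wants cross < 0 → take C=(3.2308,-5.5422) (cross=-39.997)
ex = (C−B)/|BC| = (0.7018,-0.7123); ey = (0.7123,0.7018)
P = B + 2.17·ex + -2.34·ey = (-0.4223,-5.1686)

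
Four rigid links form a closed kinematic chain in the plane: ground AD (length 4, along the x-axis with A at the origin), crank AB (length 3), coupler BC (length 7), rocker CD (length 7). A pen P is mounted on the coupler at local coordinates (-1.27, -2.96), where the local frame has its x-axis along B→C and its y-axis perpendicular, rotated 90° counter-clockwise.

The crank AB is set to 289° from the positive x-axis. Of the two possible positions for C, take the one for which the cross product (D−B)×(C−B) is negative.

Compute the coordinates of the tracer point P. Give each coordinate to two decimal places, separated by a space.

A=(0,0), D=(4.00,0)
B = A + 3.00·(cos289°, sin289°) = (0.9767, -2.8366)
|BD| = 4.1456
circle(B,7.00) ∩ circle(D,7.00): a=2.0728, h=6.6861
  candidates: C₊=(-2.0864,3.4577) cross=27.718; C₋=(7.0631,-6.2942) cross=-27.718
  mode - wants cross < 0 → take C=(7.0631,-6.2942) (cross=-27.718)
ex = (C−B)/|BC| = (0.8695,-0.4940); ey = (0.4940,0.8695)
P = B + -1.27·ex + -2.96·ey = (-1.5896,-4.7829)

-1.59 -4.78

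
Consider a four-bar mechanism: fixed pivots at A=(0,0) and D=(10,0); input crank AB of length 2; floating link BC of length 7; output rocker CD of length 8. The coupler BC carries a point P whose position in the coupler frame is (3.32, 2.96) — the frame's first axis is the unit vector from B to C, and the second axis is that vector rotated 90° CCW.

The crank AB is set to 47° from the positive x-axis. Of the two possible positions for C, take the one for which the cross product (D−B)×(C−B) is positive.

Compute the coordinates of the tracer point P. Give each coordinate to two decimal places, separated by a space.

A=(0,0), D=(10.00,0)
B = A + 2.00·(cos47°, sin47°) = (1.3640, 1.4627)
|BD| = 8.7590
circle(B,7.00) ∩ circle(D,8.00): a=3.5232, h=6.0487
  candidates: C₊=(5.8479,6.8381) cross=52.981; C₋=(3.8277,-5.0894) cross=-52.981
  mode + wants cross > 0 → take C=(5.8479,6.8381) (cross=52.981)
ex = (C−B)/|BC| = (0.6406,0.7679); ey = (-0.7679,0.6406)
P = B + 3.32·ex + 2.96·ey = (1.2176,5.9082)

1.22 5.91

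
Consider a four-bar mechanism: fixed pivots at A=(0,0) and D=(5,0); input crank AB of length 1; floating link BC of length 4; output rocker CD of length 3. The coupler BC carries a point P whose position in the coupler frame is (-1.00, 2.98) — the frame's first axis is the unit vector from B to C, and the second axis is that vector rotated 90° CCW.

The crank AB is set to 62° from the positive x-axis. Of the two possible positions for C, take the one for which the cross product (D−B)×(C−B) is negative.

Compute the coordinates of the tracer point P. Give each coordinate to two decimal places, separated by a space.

A=(0,0), D=(5.00,0)
B = A + 1.00·(cos62°, sin62°) = (0.4695, 0.8829)
|BD| = 4.6158
circle(B,4.00) ∩ circle(D,3.00): a=3.0662, h=2.5688
  candidates: C₊=(3.9704,2.8178) cross=11.857; C₋=(2.9876,-2.2249) cross=-11.857
  mode - wants cross < 0 → take C=(2.9876,-2.2249) (cross=-11.857)
ex = (C−B)/|BC| = (0.6295,-0.7770); ey = (0.7770,0.6295)
P = B + -1.00·ex + 2.98·ey = (2.1553,3.5359)

2.16 3.54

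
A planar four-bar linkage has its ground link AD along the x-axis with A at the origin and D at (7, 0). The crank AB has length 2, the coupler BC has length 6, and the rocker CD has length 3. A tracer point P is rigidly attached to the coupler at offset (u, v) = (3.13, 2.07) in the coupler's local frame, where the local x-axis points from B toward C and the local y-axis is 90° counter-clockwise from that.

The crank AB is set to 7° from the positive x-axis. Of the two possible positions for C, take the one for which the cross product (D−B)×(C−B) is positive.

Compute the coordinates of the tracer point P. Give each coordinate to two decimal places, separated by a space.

3.83 3.51

A=(0,0), D=(7.00,0)
B = A + 2.00·(cos7°, sin7°) = (1.9851, 0.2437)
|BD| = 5.0208
circle(B,6.00) ∩ circle(D,3.00): a=5.1992, h=2.9947
  candidates: C₊=(7.3236,2.9825) cross=15.036; C₋=(7.0328,-2.9998) cross=-15.036
  mode + wants cross > 0 → take C=(7.3236,2.9825) (cross=15.036)
ex = (C−B)/|BC| = (0.8897,0.4565); ey = (-0.4565,0.8897)
P = B + 3.13·ex + 2.07·ey = (3.8251,3.5142)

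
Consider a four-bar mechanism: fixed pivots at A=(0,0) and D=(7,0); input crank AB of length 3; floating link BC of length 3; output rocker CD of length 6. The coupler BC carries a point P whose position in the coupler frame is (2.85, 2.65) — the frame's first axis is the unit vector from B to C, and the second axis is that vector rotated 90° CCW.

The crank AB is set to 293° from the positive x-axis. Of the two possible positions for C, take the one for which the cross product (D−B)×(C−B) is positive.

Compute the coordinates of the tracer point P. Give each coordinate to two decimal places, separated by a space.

A=(0,0), D=(7.00,0)
B = A + 3.00·(cos293°, sin293°) = (1.1722, -2.7615)
|BD| = 6.4490
circle(B,3.00) ∩ circle(D,6.00): a=1.1311, h=2.7786
  candidates: C₊=(1.0046,0.2338) cross=17.919; C₋=(3.3842,-4.7881) cross=-17.919
  mode + wants cross > 0 → take C=(1.0046,0.2338) (cross=17.919)
ex = (C−B)/|BC| = (-0.0559,0.9984); ey = (-0.9984,-0.0559)
P = B + 2.85·ex + 2.65·ey = (-1.6329,-0.0640)

-1.63 -0.06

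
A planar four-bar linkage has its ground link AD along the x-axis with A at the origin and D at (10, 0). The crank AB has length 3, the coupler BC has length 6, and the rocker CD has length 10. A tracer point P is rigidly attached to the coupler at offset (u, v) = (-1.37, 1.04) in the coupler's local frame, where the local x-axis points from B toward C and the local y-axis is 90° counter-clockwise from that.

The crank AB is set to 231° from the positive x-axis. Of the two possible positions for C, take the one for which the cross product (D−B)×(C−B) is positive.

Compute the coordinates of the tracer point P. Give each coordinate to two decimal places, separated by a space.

A=(0,0), D=(10.00,0)
B = A + 3.00·(cos231°, sin231°) = (-1.8880, -2.3314)
|BD| = 12.1144
circle(B,6.00) ∩ circle(D,10.00): a=3.4157, h=4.9328
  candidates: C₊=(0.5146,3.1665) cross=59.758; C₋=(2.4132,-6.5147) cross=-59.758
  mode + wants cross > 0 → take C=(0.5146,3.1665) (cross=59.758)
ex = (C−B)/|BC| = (0.4004,0.9163); ey = (-0.9163,0.4004)
P = B + -1.37·ex + 1.04·ey = (-3.3895,-3.1704)

-3.39 -3.17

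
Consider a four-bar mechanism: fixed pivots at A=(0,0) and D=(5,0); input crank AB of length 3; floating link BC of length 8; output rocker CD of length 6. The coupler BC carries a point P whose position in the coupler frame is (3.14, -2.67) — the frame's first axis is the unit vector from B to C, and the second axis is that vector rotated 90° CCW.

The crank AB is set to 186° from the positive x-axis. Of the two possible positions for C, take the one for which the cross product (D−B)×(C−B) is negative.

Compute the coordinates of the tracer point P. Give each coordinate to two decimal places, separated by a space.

A=(0,0), D=(5.00,0)
B = A + 3.00·(cos186°, sin186°) = (-2.9836, -0.3136)
|BD| = 7.9897
circle(B,8.00) ∩ circle(D,6.00): a=5.7471, h=5.5651
  candidates: C₊=(2.5407,5.4728) cross=44.464; C₋=(2.9775,-5.6489) cross=-44.464
  mode - wants cross < 0 → take C=(2.9775,-5.6489) (cross=-44.464)
ex = (C−B)/|BC| = (0.7451,-0.6669); ey = (0.6669,0.7451)
P = B + 3.14·ex + -2.67·ey = (-2.4245,-4.3972)

-2.42 -4.40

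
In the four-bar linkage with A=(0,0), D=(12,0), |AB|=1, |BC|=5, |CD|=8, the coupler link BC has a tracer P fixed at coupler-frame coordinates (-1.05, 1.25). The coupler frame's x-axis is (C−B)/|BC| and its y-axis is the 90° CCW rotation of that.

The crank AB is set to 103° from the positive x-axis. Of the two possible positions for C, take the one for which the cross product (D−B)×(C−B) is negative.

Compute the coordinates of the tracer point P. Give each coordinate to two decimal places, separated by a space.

-0.53 2.58

A=(0,0), D=(12.00,0)
B = A + 1.00·(cos103°, sin103°) = (-0.2250, 0.9744)
|BD| = 12.2637
circle(B,5.00) ∩ circle(D,8.00): a=4.5418, h=2.0909
  candidates: C₊=(4.4686,2.6978) cross=25.643; C₋=(4.1364,-1.4708) cross=-25.643
  mode - wants cross < 0 → take C=(4.1364,-1.4708) (cross=-25.643)
ex = (C−B)/|BC| = (0.8723,-0.4890); ey = (0.4890,0.8723)
P = B + -1.05·ex + 1.25·ey = (-0.5295,2.5782)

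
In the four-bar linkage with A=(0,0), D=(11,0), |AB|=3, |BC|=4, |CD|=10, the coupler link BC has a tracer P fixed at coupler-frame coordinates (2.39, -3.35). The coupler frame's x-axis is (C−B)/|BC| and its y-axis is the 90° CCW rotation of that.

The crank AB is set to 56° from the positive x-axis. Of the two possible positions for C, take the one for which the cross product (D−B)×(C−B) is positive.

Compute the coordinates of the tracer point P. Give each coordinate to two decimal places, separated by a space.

5.67 3.47

A=(0,0), D=(11.00,0)
B = A + 3.00·(cos56°, sin56°) = (1.6776, 2.4871)
|BD| = 9.6485
circle(B,4.00) ∩ circle(D,10.00): a=0.4712, h=3.9721
  candidates: C₊=(3.1568,6.2036) cross=38.325; C₋=(1.1090,-1.4723) cross=-38.325
  mode + wants cross > 0 → take C=(3.1568,6.2036) (cross=38.325)
ex = (C−B)/|BC| = (0.3698,0.9291); ey = (-0.9291,0.3698)
P = B + 2.39·ex + -3.35·ey = (5.6739,3.4688)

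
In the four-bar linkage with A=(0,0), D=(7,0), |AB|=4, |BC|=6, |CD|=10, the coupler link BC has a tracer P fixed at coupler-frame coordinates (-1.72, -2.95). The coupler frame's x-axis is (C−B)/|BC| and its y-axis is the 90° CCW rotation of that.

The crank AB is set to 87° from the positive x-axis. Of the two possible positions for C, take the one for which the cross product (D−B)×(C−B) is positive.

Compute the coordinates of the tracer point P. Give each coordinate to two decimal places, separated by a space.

A=(0,0), D=(7.00,0)
B = A + 4.00·(cos87°, sin87°) = (0.2093, 3.9945)
|BD| = 7.8784
circle(B,6.00) ∩ circle(D,10.00): a=-0.1225, h=5.9987
  candidates: C₊=(3.1452,9.2272) cross=47.261; C₋=(-2.9378,-1.1139) cross=-47.261
  mode + wants cross > 0 → take C=(3.1452,9.2272) (cross=47.261)
ex = (C−B)/|BC| = (0.4893,0.8721); ey = (-0.8721,0.4893)
P = B + -1.72·ex + -2.95·ey = (1.9404,1.0510)

1.94 1.05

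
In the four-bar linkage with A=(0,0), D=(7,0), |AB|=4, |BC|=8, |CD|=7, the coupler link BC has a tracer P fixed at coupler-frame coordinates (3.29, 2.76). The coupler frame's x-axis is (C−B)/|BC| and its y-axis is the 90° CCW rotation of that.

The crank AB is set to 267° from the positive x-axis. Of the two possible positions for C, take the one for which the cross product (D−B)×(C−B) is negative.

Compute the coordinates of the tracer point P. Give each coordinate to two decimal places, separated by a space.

3.88 -2.67

A=(0,0), D=(7.00,0)
B = A + 4.00·(cos267°, sin267°) = (-0.2093, -3.9945)
|BD| = 8.2420
circle(B,8.00) ∩ circle(D,7.00): a=5.0310, h=6.2201
  candidates: C₊=(1.1767,3.8845) cross=51.266; C₋=(7.2059,-6.9970) cross=-51.266
  mode - wants cross < 0 → take C=(7.2059,-6.9970) (cross=-51.266)
ex = (C−B)/|BC| = (0.9269,-0.3753); ey = (0.3753,0.9269)
P = B + 3.29·ex + 2.76·ey = (3.8760,-2.6710)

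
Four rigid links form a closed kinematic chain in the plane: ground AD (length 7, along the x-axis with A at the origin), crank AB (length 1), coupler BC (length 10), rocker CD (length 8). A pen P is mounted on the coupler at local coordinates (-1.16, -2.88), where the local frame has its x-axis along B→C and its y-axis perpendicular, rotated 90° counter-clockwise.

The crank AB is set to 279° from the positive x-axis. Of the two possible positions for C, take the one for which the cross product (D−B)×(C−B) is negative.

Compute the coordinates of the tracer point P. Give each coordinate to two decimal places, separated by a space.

-2.69 -2.23

A=(0,0), D=(7.00,0)
B = A + 1.00·(cos279°, sin279°) = (0.1564, -0.9877)
|BD| = 6.9145
circle(B,10.00) ∩ circle(D,8.00): a=6.0605, h=7.9543
  candidates: C₊=(5.0185,7.7507) cross=55.000; C₋=(7.2910,-7.9947) cross=-55.000
  mode - wants cross < 0 → take C=(7.2910,-7.9947) (cross=-55.000)
ex = (C−B)/|BC| = (0.7135,-0.7007); ey = (0.7007,0.7135)
P = B + -1.16·ex + -2.88·ey = (-2.6892,-2.2296)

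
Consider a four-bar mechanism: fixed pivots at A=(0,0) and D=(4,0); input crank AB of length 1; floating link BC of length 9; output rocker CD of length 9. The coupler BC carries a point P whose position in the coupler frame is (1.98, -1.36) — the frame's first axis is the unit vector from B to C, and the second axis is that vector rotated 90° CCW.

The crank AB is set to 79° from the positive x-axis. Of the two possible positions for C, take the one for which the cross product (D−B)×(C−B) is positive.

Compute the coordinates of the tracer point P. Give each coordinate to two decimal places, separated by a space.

A=(0,0), D=(4.00,0)
B = A + 1.00·(cos79°, sin79°) = (0.1908, 0.9816)
|BD| = 3.9336
circle(B,9.00) ∩ circle(D,9.00): a=1.9668, h=8.7825
  candidates: C₊=(4.2870,8.9954) cross=34.547; C₋=(-0.0962,-8.0138) cross=-34.547
  mode + wants cross > 0 → take C=(4.2870,8.9954) (cross=34.547)
ex = (C−B)/|BC| = (0.4551,0.8904); ey = (-0.8904,0.4551)
P = B + 1.98·ex + -1.36·ey = (2.3030,2.1257)

2.30 2.13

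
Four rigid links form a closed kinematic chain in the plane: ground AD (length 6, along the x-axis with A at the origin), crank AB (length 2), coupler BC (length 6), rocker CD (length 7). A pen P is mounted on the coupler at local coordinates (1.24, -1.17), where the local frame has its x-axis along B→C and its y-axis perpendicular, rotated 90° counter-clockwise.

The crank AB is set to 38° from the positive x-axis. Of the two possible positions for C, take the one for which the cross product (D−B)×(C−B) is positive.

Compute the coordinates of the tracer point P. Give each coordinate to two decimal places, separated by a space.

3.15 1.89

A=(0,0), D=(6.00,0)
B = A + 2.00·(cos38°, sin38°) = (1.5760, 1.2313)
|BD| = 4.5921
circle(B,6.00) ∩ circle(D,7.00): a=0.8806, h=5.9350
  candidates: C₊=(4.0158,6.7129) cross=27.254; C₋=(0.8330,-4.7225) cross=-27.254
  mode + wants cross > 0 → take C=(4.0158,6.7129) (cross=27.254)
ex = (C−B)/|BC| = (0.4066,0.9136); ey = (-0.9136,0.4066)
P = B + 1.24·ex + -1.17·ey = (3.1491,1.8884)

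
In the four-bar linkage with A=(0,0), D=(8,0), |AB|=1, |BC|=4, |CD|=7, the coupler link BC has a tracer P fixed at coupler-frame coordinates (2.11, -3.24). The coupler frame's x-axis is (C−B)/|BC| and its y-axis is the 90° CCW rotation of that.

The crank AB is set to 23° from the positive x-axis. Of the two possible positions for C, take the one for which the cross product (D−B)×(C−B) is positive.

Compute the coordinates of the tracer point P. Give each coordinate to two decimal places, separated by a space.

4.70 1.21

A=(0,0), D=(8.00,0)
B = A + 1.00·(cos23°, sin23°) = (0.9205, 0.3907)
|BD| = 7.0903
circle(B,4.00) ∩ circle(D,7.00): a=1.2180, h=3.8100
  candidates: C₊=(2.3466,4.1279) cross=27.014; C₋=(1.9267,-3.4806) cross=-27.014
  mode + wants cross > 0 → take C=(2.3466,4.1279) (cross=27.014)
ex = (C−B)/|BC| = (0.3565,0.9343); ey = (-0.9343,0.3565)
P = B + 2.11·ex + -3.24·ey = (4.6999,1.2069)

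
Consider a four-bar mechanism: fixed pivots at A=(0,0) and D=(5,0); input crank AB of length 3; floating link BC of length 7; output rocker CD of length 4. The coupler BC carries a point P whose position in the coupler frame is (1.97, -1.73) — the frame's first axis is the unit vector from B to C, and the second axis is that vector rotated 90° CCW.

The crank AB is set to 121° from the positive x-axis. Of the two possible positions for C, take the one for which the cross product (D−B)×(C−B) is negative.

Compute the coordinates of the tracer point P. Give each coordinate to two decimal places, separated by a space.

A=(0,0), D=(5.00,0)
B = A + 3.00·(cos121°, sin121°) = (-1.5451, 2.5715)
|BD| = 7.0322
circle(B,7.00) ∩ circle(D,4.00): a=5.8624, h=3.8252
  candidates: C₊=(5.3101,3.9880) cross=26.899; C₋=(2.5125,-3.1325) cross=-26.899
  mode - wants cross < 0 → take C=(2.5125,-3.1325) (cross=-26.899)
ex = (C−B)/|BC| = (0.5797,-0.8149); ey = (0.8149,0.5797)
P = B + 1.97·ex + -1.73·ey = (-1.8129,-0.0366)

-1.81 -0.04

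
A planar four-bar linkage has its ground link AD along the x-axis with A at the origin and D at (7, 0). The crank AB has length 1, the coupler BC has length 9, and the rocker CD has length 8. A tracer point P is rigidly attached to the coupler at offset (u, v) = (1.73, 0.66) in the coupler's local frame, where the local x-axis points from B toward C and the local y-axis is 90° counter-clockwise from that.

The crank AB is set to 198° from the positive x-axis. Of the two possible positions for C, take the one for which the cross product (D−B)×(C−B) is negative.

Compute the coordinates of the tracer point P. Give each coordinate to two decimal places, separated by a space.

0.61 -1.31

A=(0,0), D=(7.00,0)
B = A + 1.00·(cos198°, sin198°) = (-0.9511, -0.3090)
|BD| = 7.9571
circle(B,9.00) ∩ circle(D,8.00): a=5.0468, h=7.4519
  candidates: C₊=(3.8025,7.3332) cross=59.295; C₋=(4.3813,-7.5593) cross=-59.295
  mode - wants cross < 0 → take C=(4.3813,-7.5593) (cross=-59.295)
ex = (C−B)/|BC| = (0.5925,-0.8056); ey = (0.8056,0.5925)
P = B + 1.73·ex + 0.66·ey = (0.6056,-1.3116)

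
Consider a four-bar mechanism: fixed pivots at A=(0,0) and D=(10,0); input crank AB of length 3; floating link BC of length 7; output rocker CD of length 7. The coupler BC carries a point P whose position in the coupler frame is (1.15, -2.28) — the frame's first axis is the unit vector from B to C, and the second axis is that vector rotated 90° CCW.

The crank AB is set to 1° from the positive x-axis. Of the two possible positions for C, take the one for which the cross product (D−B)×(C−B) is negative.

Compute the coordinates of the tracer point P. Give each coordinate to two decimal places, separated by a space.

A=(0,0), D=(10.00,0)
B = A + 3.00·(cos1°, sin1°) = (2.9995, 0.0524)
|BD| = 7.0007
circle(B,7.00) ∩ circle(D,7.00): a=3.5003, h=6.0620
  candidates: C₊=(6.5451,6.0880) cross=42.438; C₋=(6.4544,-6.0356) cross=-42.438
  mode - wants cross < 0 → take C=(6.4544,-6.0356) (cross=-42.438)
ex = (C−B)/|BC| = (0.4936,-0.8697); ey = (0.8697,0.4936)
P = B + 1.15·ex + -2.28·ey = (1.5842,-2.0731)

1.58 -2.07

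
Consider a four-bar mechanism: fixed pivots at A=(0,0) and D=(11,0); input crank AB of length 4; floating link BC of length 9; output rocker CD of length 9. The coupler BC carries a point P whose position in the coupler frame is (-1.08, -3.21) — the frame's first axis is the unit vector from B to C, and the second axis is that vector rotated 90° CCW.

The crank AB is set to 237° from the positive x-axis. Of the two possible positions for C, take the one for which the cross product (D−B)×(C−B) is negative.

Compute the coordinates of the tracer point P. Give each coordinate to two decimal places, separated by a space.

A=(0,0), D=(11.00,0)
B = A + 4.00·(cos237°, sin237°) = (-2.1786, -3.3547)
|BD| = 13.5988
circle(B,9.00) ∩ circle(D,9.00): a=6.7994, h=5.8964
  candidates: C₊=(2.9561,4.0369) cross=80.185; C₋=(5.8653,-7.3915) cross=-80.185
  mode - wants cross < 0 → take C=(5.8653,-7.3915) (cross=-80.185)
ex = (C−B)/|BC| = (0.8938,-0.4485); ey = (0.4485,0.8938)
P = B + -1.08·ex + -3.21·ey = (-4.5836,-5.7392)

-4.58 -5.74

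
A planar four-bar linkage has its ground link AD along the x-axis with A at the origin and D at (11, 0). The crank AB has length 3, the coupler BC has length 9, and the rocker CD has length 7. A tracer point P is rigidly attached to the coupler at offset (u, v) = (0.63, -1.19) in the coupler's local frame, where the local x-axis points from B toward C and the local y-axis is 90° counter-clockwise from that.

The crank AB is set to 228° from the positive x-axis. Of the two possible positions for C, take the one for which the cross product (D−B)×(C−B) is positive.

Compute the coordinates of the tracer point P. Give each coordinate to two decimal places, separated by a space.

-0.76 -2.75

A=(0,0), D=(11.00,0)
B = A + 3.00·(cos228°, sin228°) = (-2.0074, -2.2294)
|BD| = 13.1971
circle(B,9.00) ∩ circle(D,7.00): a=7.8109, h=4.4710
  candidates: C₊=(4.9360,3.4968) cross=59.004; C₋=(6.4466,-5.3166) cross=-59.004
  mode + wants cross > 0 → take C=(4.9360,3.4968) (cross=59.004)
ex = (C−B)/|BC| = (0.7715,0.6362); ey = (-0.6362,0.7715)
P = B + 0.63·ex + -1.19·ey = (-0.7642,-2.7467)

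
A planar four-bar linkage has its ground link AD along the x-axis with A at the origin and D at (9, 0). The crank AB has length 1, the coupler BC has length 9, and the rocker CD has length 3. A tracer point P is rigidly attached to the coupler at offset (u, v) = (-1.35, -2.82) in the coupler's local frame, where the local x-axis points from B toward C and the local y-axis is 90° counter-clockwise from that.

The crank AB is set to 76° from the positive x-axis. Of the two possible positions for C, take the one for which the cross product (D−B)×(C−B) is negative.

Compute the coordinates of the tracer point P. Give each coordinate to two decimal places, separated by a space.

A=(0,0), D=(9.00,0)
B = A + 1.00·(cos76°, sin76°) = (0.2419, 0.9703)
|BD| = 8.8117
circle(B,9.00) ∩ circle(D,3.00): a=8.4913, h=2.9828
  candidates: C₊=(9.0101,3.0000) cross=26.284; C₋=(8.3532,-2.9294) cross=-26.284
  mode - wants cross < 0 → take C=(8.3532,-2.9294) (cross=-26.284)
ex = (C−B)/|BC| = (0.9012,-0.4333); ey = (0.4333,0.9012)
P = B + -1.35·ex + -2.82·ey = (-2.1967,-0.9863)

-2.20 -0.99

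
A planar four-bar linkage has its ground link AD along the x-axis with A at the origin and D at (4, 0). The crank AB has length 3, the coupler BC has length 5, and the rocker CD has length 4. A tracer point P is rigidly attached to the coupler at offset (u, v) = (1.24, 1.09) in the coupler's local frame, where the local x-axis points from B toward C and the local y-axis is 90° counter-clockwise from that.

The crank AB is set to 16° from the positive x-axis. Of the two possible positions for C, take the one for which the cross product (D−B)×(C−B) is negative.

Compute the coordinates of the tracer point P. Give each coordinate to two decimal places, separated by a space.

A=(0,0), D=(4.00,0)
B = A + 3.00·(cos16°, sin16°) = (2.8838, 0.8269)
|BD| = 1.3891
circle(B,5.00) ∩ circle(D,4.00): a=3.9340, h=3.0861
  candidates: C₊=(7.8819,0.9649) cross=4.287; C₋=(4.2078,-3.9946) cross=-4.287
  mode - wants cross < 0 → take C=(4.2078,-3.9946) (cross=-4.287)
ex = (C−B)/|BC| = (0.2648,-0.9643); ey = (0.9643,0.2648)
P = B + 1.24·ex + 1.09·ey = (4.2632,-0.0802)

4.26 -0.08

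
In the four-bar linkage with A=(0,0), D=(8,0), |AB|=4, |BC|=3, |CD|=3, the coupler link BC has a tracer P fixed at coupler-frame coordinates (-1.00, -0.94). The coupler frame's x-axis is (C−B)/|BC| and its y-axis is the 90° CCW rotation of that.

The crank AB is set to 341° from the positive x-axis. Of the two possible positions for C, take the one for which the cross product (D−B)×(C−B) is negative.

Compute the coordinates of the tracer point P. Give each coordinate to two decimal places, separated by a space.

A=(0,0), D=(8.00,0)
B = A + 4.00·(cos341°, sin341°) = (3.7821, -1.3023)
|BD| = 4.4144
circle(B,3.00) ∩ circle(D,3.00): a=2.2072, h=2.0318
  candidates: C₊=(5.2916,1.2903) cross=8.969; C₋=(6.4904,-2.5925) cross=-8.969
  mode - wants cross < 0 → take C=(6.4904,-2.5925) (cross=-8.969)
ex = (C−B)/|BC| = (0.9028,-0.4301); ey = (0.4301,0.9028)
P = B + -1.00·ex + -0.94·ey = (2.4750,-1.7208)

2.48 -1.72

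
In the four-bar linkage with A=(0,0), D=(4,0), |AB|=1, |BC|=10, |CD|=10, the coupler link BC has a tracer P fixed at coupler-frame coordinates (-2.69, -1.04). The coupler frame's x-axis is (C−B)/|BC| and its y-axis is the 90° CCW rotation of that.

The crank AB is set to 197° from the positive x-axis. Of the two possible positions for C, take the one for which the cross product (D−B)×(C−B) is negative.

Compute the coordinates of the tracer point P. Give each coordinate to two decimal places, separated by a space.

A=(0,0), D=(4.00,0)
B = A + 1.00·(cos197°, sin197°) = (-0.9563, -0.2924)
|BD| = 4.9649
circle(B,10.00) ∩ circle(D,10.00): a=2.4825, h=9.6870
  candidates: C₊=(0.9514,9.5240) cross=48.095; C₋=(2.0923,-9.8163) cross=-48.095
  mode - wants cross < 0 → take C=(2.0923,-9.8163) (cross=-48.095)
ex = (C−B)/|BC| = (0.3049,-0.9524); ey = (0.9524,0.3049)
P = B + -2.69·ex + -1.04·ey = (-2.7669,1.9525)

-2.77 1.95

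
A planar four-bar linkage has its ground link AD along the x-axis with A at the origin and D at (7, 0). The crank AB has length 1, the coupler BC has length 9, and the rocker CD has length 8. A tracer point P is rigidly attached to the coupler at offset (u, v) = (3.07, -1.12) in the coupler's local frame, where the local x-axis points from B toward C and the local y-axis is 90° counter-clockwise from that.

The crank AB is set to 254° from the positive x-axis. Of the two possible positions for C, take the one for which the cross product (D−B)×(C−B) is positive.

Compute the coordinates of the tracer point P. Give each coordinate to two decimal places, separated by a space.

2.03 1.35

A=(0,0), D=(7.00,0)
B = A + 1.00·(cos254°, sin254°) = (-0.2756, -0.9613)
|BD| = 7.3389
circle(B,9.00) ∩ circle(D,8.00): a=4.8276, h=7.5956
  candidates: C₊=(3.5155,7.2013) cross=55.743; C₋=(5.5053,-7.8591) cross=-55.743
  mode + wants cross > 0 → take C=(3.5155,7.2013) (cross=55.743)
ex = (C−B)/|BC| = (0.4212,0.9069); ey = (-0.9069,0.4212)
P = B + 3.07·ex + -1.12·ey = (2.0334,1.3513)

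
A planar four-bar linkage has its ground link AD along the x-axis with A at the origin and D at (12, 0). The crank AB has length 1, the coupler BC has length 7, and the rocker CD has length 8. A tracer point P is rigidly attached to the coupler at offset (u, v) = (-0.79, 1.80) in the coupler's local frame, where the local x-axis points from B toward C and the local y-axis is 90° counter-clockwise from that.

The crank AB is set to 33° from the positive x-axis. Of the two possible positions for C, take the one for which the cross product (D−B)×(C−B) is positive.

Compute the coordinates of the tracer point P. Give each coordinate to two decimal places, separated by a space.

-0.96 1.34

A=(0,0), D=(12.00,0)
B = A + 1.00·(cos33°, sin33°) = (0.8387, 0.5446)
|BD| = 11.1746
circle(B,7.00) ∩ circle(D,8.00): a=4.9161, h=4.9831
  candidates: C₊=(5.9918,5.2822) cross=55.685; C₋=(5.5061,-4.6722) cross=-55.685
  mode + wants cross > 0 → take C=(5.9918,5.2822) (cross=55.685)
ex = (C−B)/|BC| = (0.7362,0.6768); ey = (-0.6768,0.7362)
P = B + -0.79·ex + 1.80·ey = (-0.9611,1.3351)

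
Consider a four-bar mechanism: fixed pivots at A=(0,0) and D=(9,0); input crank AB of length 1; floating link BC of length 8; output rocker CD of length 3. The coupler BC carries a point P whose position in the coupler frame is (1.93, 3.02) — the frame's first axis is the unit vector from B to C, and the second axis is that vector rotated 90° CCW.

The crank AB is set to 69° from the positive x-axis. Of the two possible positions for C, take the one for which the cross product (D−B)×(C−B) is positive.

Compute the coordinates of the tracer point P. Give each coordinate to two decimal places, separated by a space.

1.50 4.33

A=(0,0), D=(9.00,0)
B = A + 1.00·(cos69°, sin69°) = (0.3584, 0.9336)
|BD| = 8.6919
circle(B,8.00) ∩ circle(D,3.00): a=7.5098, h=2.7573
  candidates: C₊=(8.1209,2.8683) cross=23.966; C₋=(7.5286,-2.6144) cross=-23.966
  mode + wants cross > 0 → take C=(8.1209,2.8683) (cross=23.966)
ex = (C−B)/|BC| = (0.9703,0.2418); ey = (-0.2418,0.9703)
P = B + 1.93·ex + 3.02·ey = (1.5007,4.3307)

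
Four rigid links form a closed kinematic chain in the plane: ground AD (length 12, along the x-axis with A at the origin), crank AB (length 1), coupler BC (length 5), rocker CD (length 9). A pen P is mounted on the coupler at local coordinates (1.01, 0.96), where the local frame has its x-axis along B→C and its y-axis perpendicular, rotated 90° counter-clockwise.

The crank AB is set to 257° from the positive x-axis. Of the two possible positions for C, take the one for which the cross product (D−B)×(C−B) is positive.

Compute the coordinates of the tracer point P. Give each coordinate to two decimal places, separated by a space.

A=(0,0), D=(12.00,0)
B = A + 1.00·(cos257°, sin257°) = (-0.2250, -0.9744)
|BD| = 12.2637
circle(B,5.00) ∩ circle(D,9.00): a=3.8487, h=3.1918
  candidates: C₊=(3.3580,2.5131) cross=39.143; C₋=(3.8652,-3.8503) cross=-39.143
  mode + wants cross > 0 → take C=(3.3580,2.5131) (cross=39.143)
ex = (C−B)/|BC| = (0.7166,0.6975); ey = (-0.6975,0.7166)
P = B + 1.01·ex + 0.96·ey = (-0.1708,0.4180)

-0.17 0.42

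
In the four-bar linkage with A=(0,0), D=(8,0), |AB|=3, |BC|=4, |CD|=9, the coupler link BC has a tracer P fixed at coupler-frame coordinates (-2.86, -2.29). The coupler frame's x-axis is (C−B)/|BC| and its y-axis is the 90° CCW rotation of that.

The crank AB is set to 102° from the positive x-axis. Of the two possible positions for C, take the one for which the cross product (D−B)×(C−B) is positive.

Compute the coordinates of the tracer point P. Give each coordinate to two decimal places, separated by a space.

A=(0,0), D=(8.00,0)
B = A + 3.00·(cos102°, sin102°) = (-0.6237, 2.9344)
|BD| = 9.1093
circle(B,4.00) ∩ circle(D,9.00): a=0.9869, h=3.8763
  candidates: C₊=(1.5593,6.2862) cross=35.311; C₋=(-0.9382,-1.0532) cross=-35.311
  mode + wants cross > 0 → take C=(1.5593,6.2862) (cross=35.311)
ex = (C−B)/|BC| = (0.5457,0.8379); ey = (-0.8379,0.5457)
P = B + -2.86·ex + -2.29·ey = (-0.2657,-0.7119)

-0.27 -0.71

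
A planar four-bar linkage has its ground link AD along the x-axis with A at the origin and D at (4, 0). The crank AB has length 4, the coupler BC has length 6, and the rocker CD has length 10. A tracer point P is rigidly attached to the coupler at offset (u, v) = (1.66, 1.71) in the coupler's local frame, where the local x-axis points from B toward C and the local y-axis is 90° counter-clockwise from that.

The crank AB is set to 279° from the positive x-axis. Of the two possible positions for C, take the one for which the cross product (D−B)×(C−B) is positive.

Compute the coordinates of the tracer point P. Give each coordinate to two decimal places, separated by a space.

A=(0,0), D=(4.00,0)
B = A + 4.00·(cos279°, sin279°) = (0.6257, -3.9508)
|BD| = 5.1956
circle(B,6.00) ∩ circle(D,10.00): a=-3.5613, h=4.8288
  candidates: C₊=(-5.3590,-3.5227) cross=25.088; C₋=(1.9847,-9.7948) cross=-25.088
  mode + wants cross > 0 → take C=(-5.3590,-3.5227) (cross=25.088)
ex = (C−B)/|BC| = (-0.9975,0.0713); ey = (-0.0713,-0.9975)
P = B + 1.66·ex + 1.71·ey = (-1.1520,-5.5380)

-1.15 -5.54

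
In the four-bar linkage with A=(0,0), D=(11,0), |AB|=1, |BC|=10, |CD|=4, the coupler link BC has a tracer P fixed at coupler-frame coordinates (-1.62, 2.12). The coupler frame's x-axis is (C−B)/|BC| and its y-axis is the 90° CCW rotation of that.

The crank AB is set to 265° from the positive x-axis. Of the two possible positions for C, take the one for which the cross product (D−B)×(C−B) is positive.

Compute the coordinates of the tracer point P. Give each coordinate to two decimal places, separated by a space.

-2.47 0.20

A=(0,0), D=(11.00,0)
B = A + 1.00·(cos265°, sin265°) = (-0.0872, -0.9962)
|BD| = 11.1318
circle(B,10.00) ∩ circle(D,4.00): a=9.3389, h=3.5757
  candidates: C₊=(8.8943,3.4009) cross=39.804; C₋=(9.5342,-3.7218) cross=-39.804
  mode + wants cross > 0 → take C=(8.8943,3.4009) (cross=39.804)
ex = (C−B)/|BC| = (0.8981,0.4397); ey = (-0.4397,0.8981)
P = B + -1.62·ex + 2.12·ey = (-2.4743,0.1955)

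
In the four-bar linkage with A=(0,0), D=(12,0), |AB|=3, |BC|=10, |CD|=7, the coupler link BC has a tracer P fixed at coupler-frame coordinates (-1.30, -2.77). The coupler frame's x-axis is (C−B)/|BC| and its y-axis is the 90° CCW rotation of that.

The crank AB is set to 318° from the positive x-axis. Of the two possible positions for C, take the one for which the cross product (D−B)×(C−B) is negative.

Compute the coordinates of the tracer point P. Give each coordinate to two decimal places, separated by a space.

A=(0,0), D=(12.00,0)
B = A + 3.00·(cos318°, sin318°) = (2.2294, -2.0074)
|BD| = 9.9746
circle(B,10.00) ∩ circle(D,7.00): a=7.5438, h=6.5644
  candidates: C₊=(8.2978,5.9409) cross=65.477; C₋=(10.9400,-6.9193) cross=-65.477
  mode - wants cross < 0 → take C=(10.9400,-6.9193) (cross=-65.477)
ex = (C−B)/|BC| = (0.8711,-0.4912); ey = (0.4912,0.8711)
P = B + -1.30·ex + -2.77·ey = (-0.2635,-3.7817)

-0.26 -3.78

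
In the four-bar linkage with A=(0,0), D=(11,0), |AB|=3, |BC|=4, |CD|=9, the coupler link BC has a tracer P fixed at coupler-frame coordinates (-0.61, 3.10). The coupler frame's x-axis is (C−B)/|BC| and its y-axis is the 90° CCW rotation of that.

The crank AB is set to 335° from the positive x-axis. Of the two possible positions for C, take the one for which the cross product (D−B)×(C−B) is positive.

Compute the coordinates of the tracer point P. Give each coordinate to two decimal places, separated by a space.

-0.33 -2.11

A=(0,0), D=(11.00,0)
B = A + 3.00·(cos335°, sin335°) = (2.7189, -1.2679)
|BD| = 8.3776
circle(B,4.00) ∩ circle(D,9.00): a=0.3094, h=3.9880
  candidates: C₊=(2.4212,2.7210) cross=33.410; C₋=(3.6283,-5.1631) cross=-33.410
  mode + wants cross > 0 → take C=(2.4212,2.7210) (cross=33.410)
ex = (C−B)/|BC| = (-0.0744,0.9972); ey = (-0.9972,-0.0744)
P = B + -0.61·ex + 3.10·ey = (-0.3271,-2.1069)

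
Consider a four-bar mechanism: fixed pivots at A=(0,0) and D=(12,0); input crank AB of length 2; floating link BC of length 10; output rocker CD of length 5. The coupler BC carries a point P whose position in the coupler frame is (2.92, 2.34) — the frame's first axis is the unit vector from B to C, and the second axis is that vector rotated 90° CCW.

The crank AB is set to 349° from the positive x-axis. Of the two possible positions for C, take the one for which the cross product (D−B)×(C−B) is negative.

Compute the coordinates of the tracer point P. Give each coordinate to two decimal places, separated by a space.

5.62 0.40

A=(0,0), D=(12.00,0)
B = A + 2.00·(cos349°, sin349°) = (1.9633, -0.3816)
|BD| = 10.0440
circle(B,10.00) ∩ circle(D,5.00): a=8.7556, h=4.8311
  candidates: C₊=(10.5289,4.7787) cross=48.524; C₋=(10.8961,-4.8766) cross=-48.524
  mode - wants cross < 0 → take C=(10.8961,-4.8766) (cross=-48.524)
ex = (C−B)/|BC| = (0.8933,-0.4495); ey = (0.4495,0.8933)
P = B + 2.92·ex + 2.34·ey = (5.6235,0.3961)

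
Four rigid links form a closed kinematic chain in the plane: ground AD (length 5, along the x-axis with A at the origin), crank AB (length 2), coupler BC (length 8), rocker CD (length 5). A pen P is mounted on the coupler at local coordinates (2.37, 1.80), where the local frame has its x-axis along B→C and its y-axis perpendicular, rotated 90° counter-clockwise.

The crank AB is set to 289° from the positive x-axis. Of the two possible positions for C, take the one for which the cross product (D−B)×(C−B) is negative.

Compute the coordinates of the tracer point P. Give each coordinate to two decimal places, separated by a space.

A=(0,0), D=(5.00,0)
B = A + 2.00·(cos289°, sin289°) = (0.6511, -1.8910)
|BD| = 4.7422
circle(B,8.00) ∩ circle(D,5.00): a=6.4831, h=4.6871
  candidates: C₊=(4.7274,4.9926) cross=22.227; C₋=(8.4656,-3.6041) cross=-22.227
  mode - wants cross < 0 → take C=(8.4656,-3.6041) (cross=-22.227)
ex = (C−B)/|BC| = (0.9768,-0.2141); ey = (0.2141,0.9768)
P = B + 2.37·ex + 1.80·ey = (3.3516,-0.6403)

3.35 -0.64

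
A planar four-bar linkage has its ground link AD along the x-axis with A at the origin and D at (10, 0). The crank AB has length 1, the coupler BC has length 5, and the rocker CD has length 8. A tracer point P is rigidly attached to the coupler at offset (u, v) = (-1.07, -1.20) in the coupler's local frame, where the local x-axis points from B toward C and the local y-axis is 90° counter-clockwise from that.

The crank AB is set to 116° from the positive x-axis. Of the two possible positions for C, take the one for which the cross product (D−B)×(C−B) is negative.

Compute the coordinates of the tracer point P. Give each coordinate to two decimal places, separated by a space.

-2.04 1.02

A=(0,0), D=(10.00,0)
B = A + 1.00·(cos116°, sin116°) = (-0.4384, 0.8988)
|BD| = 10.4770
circle(B,5.00) ∩ circle(D,8.00): a=3.3773, h=3.6870
  candidates: C₊=(3.2428,4.2825) cross=38.629; C₋=(2.6102,-3.0643) cross=-38.629
  mode - wants cross < 0 → take C=(2.6102,-3.0643) (cross=-38.629)
ex = (C−B)/|BC| = (0.6097,-0.7926); ey = (0.7926,0.6097)
P = B + -1.07·ex + -1.20·ey = (-2.0419,1.0153)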